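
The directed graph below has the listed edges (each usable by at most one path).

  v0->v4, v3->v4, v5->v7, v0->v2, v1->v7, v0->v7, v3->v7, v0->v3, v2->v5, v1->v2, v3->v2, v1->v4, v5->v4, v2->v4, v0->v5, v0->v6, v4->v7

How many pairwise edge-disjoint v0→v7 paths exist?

4

Assign every edge capacity 1; by Menger, the answer equals the max flow.
Path v0→v7 (+1); total 1.
Path v0→v3→v7 (+1); total 2.
Path v0→v4→v7 (+1); total 3.
Path v0→v5→v7 (+1); total 4.
No residual v0→v7 path; max flow = 4.
Certifying cut of size 4: {v0→v3, v0→v7, v4→v7, v5→v7}.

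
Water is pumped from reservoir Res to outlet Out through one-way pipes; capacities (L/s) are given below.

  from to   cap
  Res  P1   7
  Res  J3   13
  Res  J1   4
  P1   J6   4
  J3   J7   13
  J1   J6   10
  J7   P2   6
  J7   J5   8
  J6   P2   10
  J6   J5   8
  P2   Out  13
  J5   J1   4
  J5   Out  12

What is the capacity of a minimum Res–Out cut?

21

Augment Res→P1→J6→P2→Out: bottleneck 4, flow now 4.
Augment Res→J3→J7→P2→Out: bottleneck 6, flow now 10.
Augment Res→J3→J7→J5→Out: bottleneck 7, flow now 17.
Augment Res→J1→J6→P2→Out: bottleneck 3, flow now 20.
Augment Res→J1→J6→J5→Out: bottleneck 1, flow now 21.
No augmenting path remains; maximum flow = 21.
By max-flow min-cut, the minimum cut capacity equals the max flow.
In the residual graph, reachable from Res: {Res, P1}.
Min-cut edges: Res→J3 (13), Res→J1 (4), P1→J6 (4); capacity 13 + 4 + 4 = 21.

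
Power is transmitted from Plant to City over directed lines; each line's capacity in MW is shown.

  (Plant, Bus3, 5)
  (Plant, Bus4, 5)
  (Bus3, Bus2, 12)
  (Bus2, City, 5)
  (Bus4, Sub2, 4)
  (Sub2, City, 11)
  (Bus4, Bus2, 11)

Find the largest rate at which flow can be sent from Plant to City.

Augment Plant→Bus3→Bus2→City: bottleneck 5, flow now 5.
Augment Plant→Bus4→Sub2→City: bottleneck 4, flow now 9.
No augmenting path remains; maximum flow = 9.
In the residual graph, reachable from Plant: {Plant, Bus3, Bus4, Bus2}.
Min-cut edges: Bus4→Sub2 (4), Bus2→City (5); capacity 4 + 5 = 9.
This cut is saturated, so no flow can exceed 9.

9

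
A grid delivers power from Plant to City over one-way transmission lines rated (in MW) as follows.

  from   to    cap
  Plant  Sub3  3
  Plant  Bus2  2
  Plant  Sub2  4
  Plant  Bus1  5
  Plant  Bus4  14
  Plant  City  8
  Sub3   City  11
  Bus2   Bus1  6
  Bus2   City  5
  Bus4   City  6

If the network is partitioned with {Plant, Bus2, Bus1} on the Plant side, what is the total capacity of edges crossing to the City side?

Edges leaving {Plant, Bus2, Bus1}: Plant→Sub3 (3), Plant→Sub2 (4), Plant→Bus4 (14), Plant→City (8), Bus2→City (5).
Cut capacity = 3 + 4 + 14 + 8 + 5 = 34.

34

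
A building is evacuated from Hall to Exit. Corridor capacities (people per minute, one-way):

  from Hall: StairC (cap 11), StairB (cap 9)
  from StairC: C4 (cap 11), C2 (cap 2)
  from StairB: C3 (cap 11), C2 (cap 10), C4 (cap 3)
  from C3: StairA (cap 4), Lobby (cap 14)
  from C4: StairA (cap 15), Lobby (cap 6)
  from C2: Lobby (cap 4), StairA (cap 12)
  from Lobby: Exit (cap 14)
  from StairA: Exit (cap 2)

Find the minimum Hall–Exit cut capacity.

Augment Hall→StairC→C4→Lobby→Exit: bottleneck 6, flow now 6.
Augment Hall→StairC→C4→StairA→Exit: bottleneck 2, flow now 8.
Augment Hall→StairC→C2→Lobby→Exit: bottleneck 2, flow now 10.
Augment Hall→StairB→C3→Lobby→Exit: bottleneck 6, flow now 16.
No augmenting path remains; maximum flow = 16.
By max-flow min-cut, the minimum cut capacity equals the max flow.
In the residual graph, reachable from Hall: {Hall, StairC, StairB, C3, C4, C2, Lobby, StairA}.
Min-cut edges: Lobby→Exit (14), StairA→Exit (2); capacity 14 + 2 = 16.

16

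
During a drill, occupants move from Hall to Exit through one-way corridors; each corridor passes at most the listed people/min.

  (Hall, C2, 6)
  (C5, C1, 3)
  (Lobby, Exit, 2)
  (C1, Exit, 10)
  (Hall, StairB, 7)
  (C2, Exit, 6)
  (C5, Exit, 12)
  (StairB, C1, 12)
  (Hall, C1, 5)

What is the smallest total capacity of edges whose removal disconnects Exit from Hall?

16

Augment Hall→C2→Exit: bottleneck 6, flow now 6.
Augment Hall→C1→Exit: bottleneck 5, flow now 11.
Augment Hall→StairB→C1→Exit: bottleneck 5, flow now 16.
No augmenting path remains; maximum flow = 16.
By max-flow min-cut, the minimum cut capacity equals the max flow.
In the residual graph, reachable from Hall: {Hall, StairB, C1}.
Min-cut edges: Hall→C2 (6), C1→Exit (10); capacity 6 + 10 = 16.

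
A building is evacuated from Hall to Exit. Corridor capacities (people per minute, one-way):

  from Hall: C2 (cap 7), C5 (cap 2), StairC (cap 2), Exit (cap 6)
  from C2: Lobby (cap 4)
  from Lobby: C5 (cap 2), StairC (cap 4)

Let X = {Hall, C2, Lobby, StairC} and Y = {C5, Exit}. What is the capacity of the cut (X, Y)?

10

Edges leaving {Hall, C2, Lobby, StairC}: Hall→C5 (2), Hall→Exit (6), Lobby→C5 (2).
Cut capacity = 2 + 6 + 2 = 10.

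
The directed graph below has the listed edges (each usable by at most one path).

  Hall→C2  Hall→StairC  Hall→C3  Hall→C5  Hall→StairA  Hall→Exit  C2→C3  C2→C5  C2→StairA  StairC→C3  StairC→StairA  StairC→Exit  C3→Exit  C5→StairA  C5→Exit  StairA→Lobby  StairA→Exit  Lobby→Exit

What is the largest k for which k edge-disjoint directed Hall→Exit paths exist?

6

Assign every edge capacity 1; by Menger, the answer equals the max flow.
Path Hall→Exit (+1); total 1.
Path Hall→StairC→Exit (+1); total 2.
Path Hall→C3→Exit (+1); total 3.
Path Hall→C5→Exit (+1); total 4.
Path Hall→StairA→Exit (+1); total 5.
Path Hall→C2→StairA→Lobby→Exit (+1); total 6.
No residual Hall→Exit path; max flow = 6.
Certifying cut of size 6: {Hall→C2, Hall→C3, Hall→C5, Hall→Exit, Hall→StairA, Hall→StairC}.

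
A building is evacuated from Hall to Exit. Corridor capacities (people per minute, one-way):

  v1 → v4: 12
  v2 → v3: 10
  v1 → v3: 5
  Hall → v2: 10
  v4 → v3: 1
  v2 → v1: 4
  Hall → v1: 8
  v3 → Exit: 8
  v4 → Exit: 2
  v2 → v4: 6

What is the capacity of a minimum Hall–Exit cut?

10

Augment Hall→v1→v3→Exit: bottleneck 5, flow now 5.
Augment Hall→v1→v4→Exit: bottleneck 2, flow now 7.
Augment Hall→v2→v3→Exit: bottleneck 3, flow now 10.
No augmenting path remains; maximum flow = 10.
By max-flow min-cut, the minimum cut capacity equals the max flow.
In the residual graph, reachable from Hall: {Hall, v1, v2, v3, v4}.
Min-cut edges: v3→Exit (8), v4→Exit (2); capacity 8 + 2 = 10.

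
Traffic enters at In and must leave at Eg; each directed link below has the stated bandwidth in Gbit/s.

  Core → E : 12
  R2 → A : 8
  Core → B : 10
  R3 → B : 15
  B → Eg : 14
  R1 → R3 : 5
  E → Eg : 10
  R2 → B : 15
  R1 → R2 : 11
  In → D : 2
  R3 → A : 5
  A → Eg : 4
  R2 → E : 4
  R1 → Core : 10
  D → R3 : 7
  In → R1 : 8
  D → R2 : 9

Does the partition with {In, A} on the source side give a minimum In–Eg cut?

No — its capacity is 14, but the minimum cut has capacity 10.

Given cut capacity: 8 + 2 + 4 = 14.
Augment In→R1→Core→B→Eg: bottleneck 8, flow now 8.
Augment In→D→R2→A→Eg: bottleneck 2, flow now 10.
No augmenting path remains; maximum flow = 10.
In the residual graph, reachable from In: {In}.
Min-cut edges: In→R1 (8), In→D (2); capacity 8 + 2 = 10.
Cut capacity 14 exceeds the max flow 10, so it is not minimum.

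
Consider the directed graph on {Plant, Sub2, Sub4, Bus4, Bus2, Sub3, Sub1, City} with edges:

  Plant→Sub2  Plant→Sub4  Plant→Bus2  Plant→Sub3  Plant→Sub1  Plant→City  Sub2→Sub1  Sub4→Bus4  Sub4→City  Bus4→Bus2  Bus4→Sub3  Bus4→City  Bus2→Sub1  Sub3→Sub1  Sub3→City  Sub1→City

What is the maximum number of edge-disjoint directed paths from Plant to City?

Assign every edge capacity 1; by Menger, the answer equals the max flow.
Path Plant→City (+1); total 1.
Path Plant→Sub4→City (+1); total 2.
Path Plant→Sub3→City (+1); total 3.
Path Plant→Sub1→City (+1); total 4.
No residual Plant→City path; max flow = 4.
Certifying cut of size 4: {Plant→City, Plant→Sub3, Plant→Sub4, Sub1→City}.

4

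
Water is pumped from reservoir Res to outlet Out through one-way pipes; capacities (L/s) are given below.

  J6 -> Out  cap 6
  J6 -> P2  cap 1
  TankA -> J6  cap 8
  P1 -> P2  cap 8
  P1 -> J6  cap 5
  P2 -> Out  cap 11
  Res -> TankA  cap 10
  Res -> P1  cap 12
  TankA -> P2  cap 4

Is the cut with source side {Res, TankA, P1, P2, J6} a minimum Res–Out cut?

Yes — it is a minimum cut (capacity 17).

Given cut capacity: 11 + 6 = 17.
Augment Res→TankA→P2→Out: bottleneck 4, flow now 4.
Augment Res→TankA→J6→Out: bottleneck 6, flow now 10.
Augment Res→P1→P2→Out: bottleneck 7, flow now 17.
No augmenting path remains; maximum flow = 17.
Cut capacity 17 equals the max flow, so it is a minimum cut.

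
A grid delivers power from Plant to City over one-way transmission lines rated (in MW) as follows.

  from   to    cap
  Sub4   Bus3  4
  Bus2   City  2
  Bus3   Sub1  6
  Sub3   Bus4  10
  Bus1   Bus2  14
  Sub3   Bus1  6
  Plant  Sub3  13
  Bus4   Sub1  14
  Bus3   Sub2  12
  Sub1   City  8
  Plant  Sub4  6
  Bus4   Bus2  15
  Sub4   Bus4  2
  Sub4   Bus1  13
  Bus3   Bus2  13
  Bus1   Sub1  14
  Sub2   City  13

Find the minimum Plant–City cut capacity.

14

Augment Plant→Sub4→Bus1→Sub1→City: bottleneck 6, flow now 6.
Augment Plant→Sub3→Bus1→Sub1→City: bottleneck 2, flow now 8.
Augment Plant→Sub3→Bus1→Bus2→City: bottleneck 2, flow now 10.
Augment Plant→Sub3→Bus1→Sub4→Bus3→Sub2→City: bottleneck 2, flow now 12. (uses reverse residual edge)
Augment Plant→Sub3→Bus4→Sub1→Bus1→Sub4→Bus3→Sub2→City: bottleneck 2, flow now 14. (uses reverse residual edge)
No augmenting path remains; maximum flow = 14.
By max-flow min-cut, the minimum cut capacity equals the max flow.
In the residual graph, reachable from Plant: {Plant, Sub4, Sub3, Bus1, Bus4, Sub1, Bus2}.
Min-cut edges: Sub4→Bus3 (4), Sub1→City (8), Bus2→City (2); capacity 4 + 8 + 2 = 14.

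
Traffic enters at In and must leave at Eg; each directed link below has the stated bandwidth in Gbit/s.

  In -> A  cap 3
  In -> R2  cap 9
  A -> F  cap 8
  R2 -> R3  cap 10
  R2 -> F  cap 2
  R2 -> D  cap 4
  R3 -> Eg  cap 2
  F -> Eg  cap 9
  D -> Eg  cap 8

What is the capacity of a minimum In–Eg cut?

11

Augment In→A→F→Eg: bottleneck 3, flow now 3.
Augment In→R2→R3→Eg: bottleneck 2, flow now 5.
Augment In→R2→F→Eg: bottleneck 2, flow now 7.
Augment In→R2→D→Eg: bottleneck 4, flow now 11.
No augmenting path remains; maximum flow = 11.
By max-flow min-cut, the minimum cut capacity equals the max flow.
In the residual graph, reachable from In: {In, R2, R3}.
Min-cut edges: In→A (3), R2→F (2), R2→D (4), R3→Eg (2); capacity 3 + 2 + 4 + 2 = 11.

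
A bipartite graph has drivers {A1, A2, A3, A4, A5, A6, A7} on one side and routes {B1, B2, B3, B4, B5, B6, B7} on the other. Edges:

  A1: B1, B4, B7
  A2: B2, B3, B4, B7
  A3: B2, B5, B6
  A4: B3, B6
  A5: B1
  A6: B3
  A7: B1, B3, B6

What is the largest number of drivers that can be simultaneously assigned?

6

Unit-capacity flow: source→left, listed edges, right→sink; max matching = max flow.
Augmenting path A1→B1 (+1); matched 1.
Augmenting path A2→B2 (+1); matched 2.
Augmenting path A3→B5 (+1); matched 3.
Augmenting path A4→B3 (+1); matched 4.
Augmenting path A7→B6 (+1); matched 5.
Augmenting path A5→B1→A1→B4 (+1); matched 6.
No augmenting path remains; maximum matching = 6.
König certificate: {A1, A2, A3, B1, B3, B6} is a vertex cover of size 6 (every listed pair touches it), so no matching can be larger.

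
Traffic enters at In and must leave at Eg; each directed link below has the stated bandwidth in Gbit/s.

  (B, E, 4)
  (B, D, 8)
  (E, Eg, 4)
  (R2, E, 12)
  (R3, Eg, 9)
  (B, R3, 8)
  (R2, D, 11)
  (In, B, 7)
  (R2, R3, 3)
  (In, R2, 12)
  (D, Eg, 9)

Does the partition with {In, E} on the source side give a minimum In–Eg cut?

Given cut capacity: 12 + 7 + 4 = 23.
Augment In→R2→R3→Eg: bottleneck 3, flow now 3.
Augment In→R2→E→Eg: bottleneck 4, flow now 7.
Augment In→R2→D→Eg: bottleneck 5, flow now 12.
Augment In→B→R3→Eg: bottleneck 6, flow now 18.
Augment In→B→D→Eg: bottleneck 1, flow now 19.
No augmenting path remains; maximum flow = 19.
In the residual graph, reachable from In: {In}.
Min-cut edges: In→R2 (12), In→B (7); capacity 12 + 7 = 19.
Cut capacity 23 exceeds the max flow 19, so it is not minimum.

No — its capacity is 23, but the minimum cut has capacity 19.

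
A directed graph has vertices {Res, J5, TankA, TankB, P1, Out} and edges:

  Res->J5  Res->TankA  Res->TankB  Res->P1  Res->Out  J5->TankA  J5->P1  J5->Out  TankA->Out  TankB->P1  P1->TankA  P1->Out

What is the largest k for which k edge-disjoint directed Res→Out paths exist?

4

Assign every edge capacity 1; by Menger, the answer equals the max flow.
Path Res→Out (+1); total 1.
Path Res→J5→Out (+1); total 2.
Path Res→TankA→Out (+1); total 3.
Path Res→P1→Out (+1); total 4.
No residual Res→Out path; max flow = 4.
Certifying cut of size 4: {P1→Out, Res→J5, Res→Out, TankA→Out}.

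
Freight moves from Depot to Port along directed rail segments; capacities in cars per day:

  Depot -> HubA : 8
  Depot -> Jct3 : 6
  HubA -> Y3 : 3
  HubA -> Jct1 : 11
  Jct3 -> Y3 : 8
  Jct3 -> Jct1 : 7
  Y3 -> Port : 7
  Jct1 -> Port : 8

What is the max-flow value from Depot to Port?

Augment Depot→HubA→Y3→Port: bottleneck 3, flow now 3.
Augment Depot→HubA→Jct1→Port: bottleneck 5, flow now 8.
Augment Depot→Jct3→Y3→Port: bottleneck 4, flow now 12.
Augment Depot→Jct3→Jct1→Port: bottleneck 2, flow now 14.
No augmenting path remains; maximum flow = 14.
In the residual graph, reachable from Depot: {Depot}.
Min-cut edges: Depot→HubA (8), Depot→Jct3 (6); capacity 8 + 6 = 14.
This cut is saturated, so no flow can exceed 14.

14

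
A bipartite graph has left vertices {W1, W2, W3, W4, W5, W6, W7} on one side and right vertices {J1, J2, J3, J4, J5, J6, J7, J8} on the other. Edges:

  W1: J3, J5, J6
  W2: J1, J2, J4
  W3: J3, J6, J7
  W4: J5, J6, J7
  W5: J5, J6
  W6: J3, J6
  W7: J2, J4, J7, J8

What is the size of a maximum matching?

Unit-capacity flow: source→left, listed edges, right→sink; max matching = max flow.
Augmenting path W1→J3 (+1); matched 1.
Augmenting path W2→J1 (+1); matched 2.
Augmenting path W3→J6 (+1); matched 3.
Augmenting path W4→J5 (+1); matched 4.
Augmenting path W7→J2 (+1); matched 5.
Augmenting path W5→J5→W4→J7 (+1); matched 6.
No augmenting path remains; maximum matching = 6.
König certificate: {W2, W7, J3, J5, J6, J7} is a vertex cover of size 6 (every listed pair touches it), so no matching can be larger.

6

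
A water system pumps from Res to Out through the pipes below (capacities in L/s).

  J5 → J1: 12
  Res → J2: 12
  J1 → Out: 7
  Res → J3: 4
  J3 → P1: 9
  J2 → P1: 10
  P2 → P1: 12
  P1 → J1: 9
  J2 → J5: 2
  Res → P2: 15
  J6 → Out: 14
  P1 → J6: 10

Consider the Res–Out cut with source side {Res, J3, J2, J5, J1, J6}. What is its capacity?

Edges leaving {Res, J3, J2, J5, J1, J6}: Res→P2 (15), J3→P1 (9), J2→P1 (10), J1→Out (7), J6→Out (14).
Cut capacity = 15 + 9 + 10 + 7 + 14 = 55.

55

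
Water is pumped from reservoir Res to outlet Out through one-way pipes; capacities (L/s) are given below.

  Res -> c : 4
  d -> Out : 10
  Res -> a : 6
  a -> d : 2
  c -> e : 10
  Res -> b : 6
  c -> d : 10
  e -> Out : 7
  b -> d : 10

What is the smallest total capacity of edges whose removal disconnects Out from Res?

12

Augment Res→a→d→Out: bottleneck 2, flow now 2.
Augment Res→b→d→Out: bottleneck 6, flow now 8.
Augment Res→c→d→Out: bottleneck 2, flow now 10.
Augment Res→c→e→Out: bottleneck 2, flow now 12.
No augmenting path remains; maximum flow = 12.
By max-flow min-cut, the minimum cut capacity equals the max flow.
In the residual graph, reachable from Res: {Res, a}.
Min-cut edges: Res→b (6), Res→c (4), a→d (2); capacity 6 + 4 + 2 = 12.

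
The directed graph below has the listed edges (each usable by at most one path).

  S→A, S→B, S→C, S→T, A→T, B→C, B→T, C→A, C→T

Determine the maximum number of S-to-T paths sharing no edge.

4

Assign every edge capacity 1; by Menger, the answer equals the max flow.
Path S→T (+1); total 1.
Path S→A→T (+1); total 2.
Path S→B→T (+1); total 3.
Path S→C→T (+1); total 4.
No residual S→T path; max flow = 4.
Certifying cut of size 4: {S→A, S→B, S→C, S→T}.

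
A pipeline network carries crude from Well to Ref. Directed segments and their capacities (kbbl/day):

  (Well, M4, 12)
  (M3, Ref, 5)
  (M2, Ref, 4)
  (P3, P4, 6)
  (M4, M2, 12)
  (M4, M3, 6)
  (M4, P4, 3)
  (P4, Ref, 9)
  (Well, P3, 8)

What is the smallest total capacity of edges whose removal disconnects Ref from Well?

Augment Well→P3→P4→Ref: bottleneck 6, flow now 6.
Augment Well→M4→P4→Ref: bottleneck 3, flow now 9.
Augment Well→M4→M3→Ref: bottleneck 5, flow now 14.
Augment Well→M4→M2→Ref: bottleneck 4, flow now 18.
No augmenting path remains; maximum flow = 18.
By max-flow min-cut, the minimum cut capacity equals the max flow.
In the residual graph, reachable from Well: {Well, P3}.
Min-cut edges: Well→M4 (12), P3→P4 (6); capacity 12 + 6 = 18.

18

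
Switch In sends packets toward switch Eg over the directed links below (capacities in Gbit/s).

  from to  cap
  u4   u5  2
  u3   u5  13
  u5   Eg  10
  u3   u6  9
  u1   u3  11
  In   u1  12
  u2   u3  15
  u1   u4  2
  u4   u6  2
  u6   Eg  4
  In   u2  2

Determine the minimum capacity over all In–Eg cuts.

Augment In→u1→u3→u5→Eg: bottleneck 10, flow now 10.
Augment In→u1→u3→u6→Eg: bottleneck 1, flow now 11.
Augment In→u1→u4→u6→Eg: bottleneck 1, flow now 12.
Augment In→u2→u3→u6→Eg: bottleneck 2, flow now 14.
No augmenting path remains; maximum flow = 14.
By max-flow min-cut, the minimum cut capacity equals the max flow.
In the residual graph, reachable from In: {In}.
Min-cut edges: In→u1 (12), In→u2 (2); capacity 12 + 2 = 14.

14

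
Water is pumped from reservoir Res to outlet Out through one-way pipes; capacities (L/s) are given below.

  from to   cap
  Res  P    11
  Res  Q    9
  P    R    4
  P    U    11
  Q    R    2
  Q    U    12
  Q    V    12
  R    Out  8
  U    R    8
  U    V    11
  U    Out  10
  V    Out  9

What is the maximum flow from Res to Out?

Augment Res→P→R→Out: bottleneck 4, flow now 4.
Augment Res→P→U→Out: bottleneck 7, flow now 11.
Augment Res→Q→R→Out: bottleneck 2, flow now 13.
Augment Res→Q→U→Out: bottleneck 3, flow now 16.
Augment Res→Q→V→Out: bottleneck 4, flow now 20.
No augmenting path remains; maximum flow = 20.
In the residual graph, reachable from Res: {Res}.
Min-cut edges: Res→P (11), Res→Q (9); capacity 11 + 9 = 20.
This cut is saturated, so no flow can exceed 20.

20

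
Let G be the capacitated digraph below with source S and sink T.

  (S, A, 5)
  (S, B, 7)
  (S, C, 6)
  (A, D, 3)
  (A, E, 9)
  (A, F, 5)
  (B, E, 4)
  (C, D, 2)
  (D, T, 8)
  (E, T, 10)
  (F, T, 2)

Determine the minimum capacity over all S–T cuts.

Augment S→A→D→T: bottleneck 3, flow now 3.
Augment S→A→E→T: bottleneck 2, flow now 5.
Augment S→B→E→T: bottleneck 4, flow now 9.
Augment S→C→D→T: bottleneck 2, flow now 11.
No augmenting path remains; maximum flow = 11.
By max-flow min-cut, the minimum cut capacity equals the max flow.
In the residual graph, reachable from S: {S, B, C}.
Min-cut edges: S→A (5), B→E (4), C→D (2); capacity 5 + 4 + 2 = 11.

11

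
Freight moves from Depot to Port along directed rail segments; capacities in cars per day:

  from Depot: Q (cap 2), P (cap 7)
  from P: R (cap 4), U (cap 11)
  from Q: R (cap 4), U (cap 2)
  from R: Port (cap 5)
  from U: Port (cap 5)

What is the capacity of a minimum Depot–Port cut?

Augment Depot→P→R→Port: bottleneck 4, flow now 4.
Augment Depot→P→U→Port: bottleneck 3, flow now 7.
Augment Depot→Q→R→Port: bottleneck 1, flow now 8.
Augment Depot→Q→U→Port: bottleneck 1, flow now 9.
No augmenting path remains; maximum flow = 9.
By max-flow min-cut, the minimum cut capacity equals the max flow.
In the residual graph, reachable from Depot: {Depot}.
Min-cut edges: Depot→P (7), Depot→Q (2); capacity 7 + 2 = 9.

9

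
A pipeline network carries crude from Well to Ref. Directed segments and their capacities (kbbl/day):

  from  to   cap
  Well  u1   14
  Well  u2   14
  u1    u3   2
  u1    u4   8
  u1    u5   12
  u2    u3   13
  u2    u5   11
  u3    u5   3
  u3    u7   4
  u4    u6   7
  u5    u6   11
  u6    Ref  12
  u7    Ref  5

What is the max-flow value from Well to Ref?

Augment Well→u1→u3→u7→Ref: bottleneck 2, flow now 2.
Augment Well→u1→u4→u6→Ref: bottleneck 7, flow now 9.
Augment Well→u1→u5→u6→Ref: bottleneck 5, flow now 14.
Augment Well→u2→u3→u7→Ref: bottleneck 2, flow now 16.
No augmenting path remains; maximum flow = 16.
In the residual graph, reachable from Well: {Well, u1, u2, u3, u4, u5, u6}.
Min-cut edges: u3→u7 (4), u6→Ref (12); capacity 4 + 12 = 16.
This cut is saturated, so no flow can exceed 16.

16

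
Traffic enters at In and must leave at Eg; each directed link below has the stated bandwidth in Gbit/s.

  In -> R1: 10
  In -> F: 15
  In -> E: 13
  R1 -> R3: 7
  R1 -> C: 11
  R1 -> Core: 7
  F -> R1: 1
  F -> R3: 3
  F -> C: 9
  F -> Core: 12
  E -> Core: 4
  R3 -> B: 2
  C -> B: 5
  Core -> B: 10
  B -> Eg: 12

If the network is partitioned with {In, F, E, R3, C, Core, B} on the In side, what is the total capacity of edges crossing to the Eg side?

23

Edges leaving {In, F, E, R3, C, Core, B}: In→R1 (10), F→R1 (1), B→Eg (12).
Cut capacity = 10 + 1 + 12 = 23.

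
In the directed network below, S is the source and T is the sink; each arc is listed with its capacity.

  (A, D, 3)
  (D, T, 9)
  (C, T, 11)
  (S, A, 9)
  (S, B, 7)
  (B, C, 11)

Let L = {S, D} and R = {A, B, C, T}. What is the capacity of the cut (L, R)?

Edges leaving {S, D}: S→A (9), S→B (7), D→T (9).
Cut capacity = 9 + 7 + 9 = 25.

25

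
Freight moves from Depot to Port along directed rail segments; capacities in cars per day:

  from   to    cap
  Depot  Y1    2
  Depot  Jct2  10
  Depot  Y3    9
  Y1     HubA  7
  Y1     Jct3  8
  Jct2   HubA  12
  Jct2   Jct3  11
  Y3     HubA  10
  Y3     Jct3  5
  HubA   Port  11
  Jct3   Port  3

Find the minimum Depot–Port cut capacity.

Augment Depot→Y1→HubA→Port: bottleneck 2, flow now 2.
Augment Depot→Jct2→HubA→Port: bottleneck 9, flow now 11.
Augment Depot→Jct2→Jct3→Port: bottleneck 1, flow now 12.
Augment Depot→Y3→Jct3→Port: bottleneck 2, flow now 14.
No augmenting path remains; maximum flow = 14.
By max-flow min-cut, the minimum cut capacity equals the max flow.
In the residual graph, reachable from Depot: {Depot, Y1, Jct2, Y3, HubA, Jct3}.
Min-cut edges: HubA→Port (11), Jct3→Port (3); capacity 11 + 3 = 14.

14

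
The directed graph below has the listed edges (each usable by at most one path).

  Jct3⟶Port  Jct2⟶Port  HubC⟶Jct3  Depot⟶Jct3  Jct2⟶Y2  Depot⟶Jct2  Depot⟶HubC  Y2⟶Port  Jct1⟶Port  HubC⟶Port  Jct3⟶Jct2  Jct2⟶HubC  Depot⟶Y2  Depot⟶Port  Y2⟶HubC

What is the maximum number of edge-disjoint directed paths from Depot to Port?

5

Assign every edge capacity 1; by Menger, the answer equals the max flow.
Path Depot→Port (+1); total 1.
Path Depot→HubC→Port (+1); total 2.
Path Depot→Y2→Port (+1); total 3.
Path Depot→Jct2→Port (+1); total 4.
Path Depot→Jct3→Port (+1); total 5.
No residual Depot→Port path; max flow = 5.
Certifying cut of size 5: {Depot→HubC, Depot→Jct2, Depot→Jct3, Depot→Port, Depot→Y2}.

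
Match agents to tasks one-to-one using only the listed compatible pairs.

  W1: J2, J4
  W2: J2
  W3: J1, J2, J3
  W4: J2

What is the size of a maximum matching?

Unit-capacity flow: source→left, listed edges, right→sink; max matching = max flow.
Augmenting path W1→J2 (+1); matched 1.
Augmenting path W3→J1 (+1); matched 2.
Augmenting path W2→J2→W1→J4 (+1); matched 3.
No augmenting path remains; maximum matching = 3.
König certificate: {W1, W3, J2} is a vertex cover of size 3 (every listed pair touches it), so no matching can be larger.

3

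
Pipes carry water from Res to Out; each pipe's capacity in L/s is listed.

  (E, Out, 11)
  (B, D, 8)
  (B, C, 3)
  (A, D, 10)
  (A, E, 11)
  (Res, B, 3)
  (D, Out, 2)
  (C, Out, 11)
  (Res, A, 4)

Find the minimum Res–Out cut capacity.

Augment Res→A→D→Out: bottleneck 2, flow now 2.
Augment Res→A→E→Out: bottleneck 2, flow now 4.
Augment Res→B→C→Out: bottleneck 3, flow now 7.
No augmenting path remains; maximum flow = 7.
By max-flow min-cut, the minimum cut capacity equals the max flow.
In the residual graph, reachable from Res: {Res}.
Min-cut edges: Res→A (4), Res→B (3); capacity 4 + 3 = 7.

7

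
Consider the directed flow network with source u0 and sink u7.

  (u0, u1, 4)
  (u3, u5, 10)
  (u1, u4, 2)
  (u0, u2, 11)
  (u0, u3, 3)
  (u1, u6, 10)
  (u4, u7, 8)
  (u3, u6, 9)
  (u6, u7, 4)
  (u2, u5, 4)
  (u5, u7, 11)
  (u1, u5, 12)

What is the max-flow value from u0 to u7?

Augment u0→u1→u4→u7: bottleneck 2, flow now 2.
Augment u0→u1→u5→u7: bottleneck 2, flow now 4.
Augment u0→u2→u5→u7: bottleneck 4, flow now 8.
Augment u0→u3→u5→u7: bottleneck 3, flow now 11.
No augmenting path remains; maximum flow = 11.
In the residual graph, reachable from u0: {u0, u2}.
Min-cut edges: u0→u1 (4), u0→u3 (3), u2→u5 (4); capacity 4 + 3 + 4 = 11.
This cut is saturated, so no flow can exceed 11.

11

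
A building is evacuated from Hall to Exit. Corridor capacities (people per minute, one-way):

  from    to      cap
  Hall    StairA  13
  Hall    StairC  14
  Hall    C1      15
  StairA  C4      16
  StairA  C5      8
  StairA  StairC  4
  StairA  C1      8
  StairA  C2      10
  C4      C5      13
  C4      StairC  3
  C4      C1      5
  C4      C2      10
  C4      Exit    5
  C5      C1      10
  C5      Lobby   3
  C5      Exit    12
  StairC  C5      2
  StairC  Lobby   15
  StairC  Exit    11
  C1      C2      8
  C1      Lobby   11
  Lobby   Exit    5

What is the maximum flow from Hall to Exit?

31

Augment Hall→StairC→Exit: bottleneck 11, flow now 11.
Augment Hall→StairA→C4→Exit: bottleneck 5, flow now 16.
Augment Hall→StairA→C5→Exit: bottleneck 8, flow now 24.
Augment Hall→StairC→C5→Exit: bottleneck 2, flow now 26.
Augment Hall→StairC→Lobby→Exit: bottleneck 1, flow now 27.
Augment Hall→C1→Lobby→Exit: bottleneck 4, flow now 31.
No augmenting path remains; maximum flow = 31.
In the residual graph, reachable from Hall: {Hall, StairC, C1, C2, Lobby}.
Min-cut edges: Hall→StairA (13), StairC→C5 (2), StairC→Exit (11), Lobby→Exit (5); capacity 13 + 2 + 11 + 5 = 31.
This cut is saturated, so no flow can exceed 31.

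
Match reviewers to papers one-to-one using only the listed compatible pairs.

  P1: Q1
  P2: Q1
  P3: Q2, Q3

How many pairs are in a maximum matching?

Unit-capacity flow: source→left, listed edges, right→sink; max matching = max flow.
Augmenting path P1→Q1 (+1); matched 1.
Augmenting path P3→Q2 (+1); matched 2.
No augmenting path remains; maximum matching = 2.
König certificate: {P3, Q1} is a vertex cover of size 2 (every listed pair touches it), so no matching can be larger.

2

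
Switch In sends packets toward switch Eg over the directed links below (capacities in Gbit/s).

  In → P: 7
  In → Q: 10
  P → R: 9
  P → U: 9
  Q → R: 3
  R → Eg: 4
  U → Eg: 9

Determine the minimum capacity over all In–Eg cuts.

10

Augment In→P→R→Eg: bottleneck 4, flow now 4.
Augment In→P→U→Eg: bottleneck 3, flow now 7.
Augment In→Q→R→P→U→Eg: bottleneck 3, flow now 10. (uses reverse residual edge)
No augmenting path remains; maximum flow = 10.
By max-flow min-cut, the minimum cut capacity equals the max flow.
In the residual graph, reachable from In: {In, Q}.
Min-cut edges: In→P (7), Q→R (3); capacity 7 + 3 = 10.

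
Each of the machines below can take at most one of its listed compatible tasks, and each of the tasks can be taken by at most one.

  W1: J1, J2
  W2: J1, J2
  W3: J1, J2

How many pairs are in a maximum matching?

2

Unit-capacity flow: source→left, listed edges, right→sink; max matching = max flow.
Augmenting path W1→J1 (+1); matched 1.
Augmenting path W2→J2 (+1); matched 2.
No augmenting path remains; maximum matching = 2.
König certificate: {J1, J2} is a vertex cover of size 2 (every listed pair touches it), so no matching can be larger.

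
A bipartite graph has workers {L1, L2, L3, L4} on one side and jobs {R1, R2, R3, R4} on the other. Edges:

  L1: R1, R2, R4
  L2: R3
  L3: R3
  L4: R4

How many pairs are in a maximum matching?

3

Unit-capacity flow: source→left, listed edges, right→sink; max matching = max flow.
Augmenting path L1→R1 (+1); matched 1.
Augmenting path L2→R3 (+1); matched 2.
Augmenting path L4→R4 (+1); matched 3.
No augmenting path remains; maximum matching = 3.
König certificate: {L1, L4, R3} is a vertex cover of size 3 (every listed pair touches it), so no matching can be larger.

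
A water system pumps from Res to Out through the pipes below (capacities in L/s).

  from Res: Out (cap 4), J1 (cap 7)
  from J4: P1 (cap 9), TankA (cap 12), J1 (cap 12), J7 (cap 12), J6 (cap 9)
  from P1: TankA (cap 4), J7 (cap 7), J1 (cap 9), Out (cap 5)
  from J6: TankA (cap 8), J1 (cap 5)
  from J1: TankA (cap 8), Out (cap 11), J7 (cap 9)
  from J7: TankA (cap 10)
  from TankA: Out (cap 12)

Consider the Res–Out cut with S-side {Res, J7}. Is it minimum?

Given cut capacity: 7 + 4 + 10 = 21.
Augment Res→Out: bottleneck 4, flow now 4.
Augment Res→J1→Out: bottleneck 7, flow now 11.
No augmenting path remains; maximum flow = 11.
In the residual graph, reachable from Res: {Res}.
Min-cut edges: Res→J1 (7), Res→Out (4); capacity 7 + 4 = 11.
Cut capacity 21 exceeds the max flow 11, so it is not minimum.

No — its capacity is 21, but the minimum cut has capacity 11.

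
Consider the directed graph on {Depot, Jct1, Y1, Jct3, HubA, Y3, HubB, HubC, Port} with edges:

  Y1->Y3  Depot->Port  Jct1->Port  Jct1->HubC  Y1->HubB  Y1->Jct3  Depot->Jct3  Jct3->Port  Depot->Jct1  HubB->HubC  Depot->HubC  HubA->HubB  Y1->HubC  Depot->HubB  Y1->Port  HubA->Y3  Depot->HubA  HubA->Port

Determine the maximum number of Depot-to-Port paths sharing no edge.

Assign every edge capacity 1; by Menger, the answer equals the max flow.
Path Depot→Port (+1); total 1.
Path Depot→Jct1→Port (+1); total 2.
Path Depot→Jct3→Port (+1); total 3.
Path Depot→HubA→Port (+1); total 4.
No residual Depot→Port path; max flow = 4.
Certifying cut of size 4: {Depot→HubA, Depot→Jct1, Depot→Jct3, Depot→Port}.

4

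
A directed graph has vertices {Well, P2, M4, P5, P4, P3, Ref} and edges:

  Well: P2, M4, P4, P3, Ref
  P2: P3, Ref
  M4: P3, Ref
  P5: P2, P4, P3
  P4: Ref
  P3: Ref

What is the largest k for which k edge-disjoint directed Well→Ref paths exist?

Assign every edge capacity 1; by Menger, the answer equals the max flow.
Path Well→Ref (+1); total 1.
Path Well→P2→Ref (+1); total 2.
Path Well→M4→Ref (+1); total 3.
Path Well→P4→Ref (+1); total 4.
Path Well→P3→Ref (+1); total 5.
No residual Well→Ref path; max flow = 5.
Certifying cut of size 5: {Well→M4, Well→P2, Well→P3, Well→P4, Well→Ref}.

5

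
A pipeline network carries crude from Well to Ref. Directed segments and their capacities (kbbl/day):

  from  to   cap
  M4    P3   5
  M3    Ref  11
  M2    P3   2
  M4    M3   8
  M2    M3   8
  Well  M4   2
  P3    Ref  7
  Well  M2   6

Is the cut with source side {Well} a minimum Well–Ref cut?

Given cut capacity: 2 + 6 = 8.
Augment Well→M4→M3→Ref: bottleneck 2, flow now 2.
Augment Well→M2→M3→Ref: bottleneck 6, flow now 8.
No augmenting path remains; maximum flow = 8.
Cut capacity 8 equals the max flow, so it is a minimum cut.

Yes — it is a minimum cut (capacity 8).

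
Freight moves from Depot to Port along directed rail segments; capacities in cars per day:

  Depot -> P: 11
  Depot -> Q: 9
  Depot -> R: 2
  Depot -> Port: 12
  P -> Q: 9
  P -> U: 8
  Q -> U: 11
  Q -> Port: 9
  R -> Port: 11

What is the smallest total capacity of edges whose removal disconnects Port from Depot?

Augment Depot→Port: bottleneck 12, flow now 12.
Augment Depot→Q→Port: bottleneck 9, flow now 21.
Augment Depot→R→Port: bottleneck 2, flow now 23.
No augmenting path remains; maximum flow = 23.
By max-flow min-cut, the minimum cut capacity equals the max flow.
In the residual graph, reachable from Depot: {Depot, P, Q, U}.
Min-cut edges: Depot→R (2), Depot→Port (12), Q→Port (9); capacity 2 + 12 + 9 = 23.

23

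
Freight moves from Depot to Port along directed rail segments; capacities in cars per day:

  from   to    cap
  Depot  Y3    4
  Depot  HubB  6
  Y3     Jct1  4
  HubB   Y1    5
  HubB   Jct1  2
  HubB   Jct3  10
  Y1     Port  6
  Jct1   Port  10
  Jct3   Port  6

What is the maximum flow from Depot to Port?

10

Augment Depot→Y3→Jct1→Port: bottleneck 4, flow now 4.
Augment Depot→HubB→Y1→Port: bottleneck 5, flow now 9.
Augment Depot→HubB→Jct1→Port: bottleneck 1, flow now 10.
No augmenting path remains; maximum flow = 10.
In the residual graph, reachable from Depot: {Depot}.
Min-cut edges: Depot→Y3 (4), Depot→HubB (6); capacity 4 + 6 = 10.
This cut is saturated, so no flow can exceed 10.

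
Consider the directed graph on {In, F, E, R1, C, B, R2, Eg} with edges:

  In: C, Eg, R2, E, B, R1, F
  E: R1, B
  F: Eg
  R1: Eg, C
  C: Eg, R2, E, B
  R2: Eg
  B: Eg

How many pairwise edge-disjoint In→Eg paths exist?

6

Assign every edge capacity 1; by Menger, the answer equals the max flow.
Path In→Eg (+1); total 1.
Path In→F→Eg (+1); total 2.
Path In→R1→Eg (+1); total 3.
Path In→C→Eg (+1); total 4.
Path In→B→Eg (+1); total 5.
Path In→R2→Eg (+1); total 6.
No residual In→Eg path; max flow = 6.
Certifying cut of size 6: {B→Eg, C→Eg, In→Eg, In→F, R1→Eg, R2→Eg}.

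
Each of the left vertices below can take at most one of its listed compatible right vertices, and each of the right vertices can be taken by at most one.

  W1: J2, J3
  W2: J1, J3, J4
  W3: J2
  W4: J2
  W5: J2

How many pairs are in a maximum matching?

Unit-capacity flow: source→left, listed edges, right→sink; max matching = max flow.
Augmenting path W1→J2 (+1); matched 1.
Augmenting path W2→J1 (+1); matched 2.
Augmenting path W3→J2→W1→J3 (+1); matched 3.
No augmenting path remains; maximum matching = 3.
König certificate: {W1, W2, J2} is a vertex cover of size 3 (every listed pair touches it), so no matching can be larger.

3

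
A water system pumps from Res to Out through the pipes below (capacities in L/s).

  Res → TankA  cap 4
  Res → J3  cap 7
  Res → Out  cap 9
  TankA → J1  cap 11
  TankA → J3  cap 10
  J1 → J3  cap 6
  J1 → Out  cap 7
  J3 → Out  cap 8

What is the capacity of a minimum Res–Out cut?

Augment Res→Out: bottleneck 9, flow now 9.
Augment Res→J3→Out: bottleneck 7, flow now 16.
Augment Res→TankA→J1→Out: bottleneck 4, flow now 20.
No augmenting path remains; maximum flow = 20.
By max-flow min-cut, the minimum cut capacity equals the max flow.
In the residual graph, reachable from Res: {Res}.
Min-cut edges: Res→TankA (4), Res→J3 (7), Res→Out (9); capacity 4 + 7 + 9 = 20.

20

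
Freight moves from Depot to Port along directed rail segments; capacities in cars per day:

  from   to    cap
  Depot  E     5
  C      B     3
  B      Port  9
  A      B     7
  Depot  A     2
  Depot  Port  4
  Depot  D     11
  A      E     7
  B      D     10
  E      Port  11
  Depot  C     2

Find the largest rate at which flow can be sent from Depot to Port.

13

Augment Depot→Port: bottleneck 4, flow now 4.
Augment Depot→E→Port: bottleneck 5, flow now 9.
Augment Depot→A→B→Port: bottleneck 2, flow now 11.
Augment Depot→C→B→Port: bottleneck 2, flow now 13.
No augmenting path remains; maximum flow = 13.
In the residual graph, reachable from Depot: {Depot, D}.
Min-cut edges: Depot→A (2), Depot→C (2), Depot→E (5), Depot→Port (4); capacity 2 + 2 + 5 + 4 = 13.
This cut is saturated, so no flow can exceed 13.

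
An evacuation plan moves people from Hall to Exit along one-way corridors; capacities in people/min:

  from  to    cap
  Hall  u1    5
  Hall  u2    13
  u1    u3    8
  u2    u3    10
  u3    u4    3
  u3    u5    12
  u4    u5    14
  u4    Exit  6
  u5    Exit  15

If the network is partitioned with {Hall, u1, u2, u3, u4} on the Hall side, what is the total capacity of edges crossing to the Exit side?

Edges leaving {Hall, u1, u2, u3, u4}: u3→u5 (12), u4→u5 (14), u4→Exit (6).
Cut capacity = 12 + 14 + 6 = 32.

32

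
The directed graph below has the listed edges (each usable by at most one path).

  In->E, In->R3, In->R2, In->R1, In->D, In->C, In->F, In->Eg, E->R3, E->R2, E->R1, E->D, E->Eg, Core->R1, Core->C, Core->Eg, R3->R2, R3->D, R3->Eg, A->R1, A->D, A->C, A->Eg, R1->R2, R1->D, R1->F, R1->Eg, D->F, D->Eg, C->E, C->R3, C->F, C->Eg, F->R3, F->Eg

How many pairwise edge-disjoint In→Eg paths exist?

Assign every edge capacity 1; by Menger, the answer equals the max flow.
Path In→Eg (+1); total 1.
Path In→E→Eg (+1); total 2.
Path In→R3→Eg (+1); total 3.
Path In→R1→Eg (+1); total 4.
Path In→D→Eg (+1); total 5.
Path In→C→Eg (+1); total 6.
Path In→F→Eg (+1); total 7.
No residual In→Eg path; max flow = 7.
Certifying cut of size 7: {In→C, In→D, In→E, In→Eg, In→F, In→R1, In→R3}.

7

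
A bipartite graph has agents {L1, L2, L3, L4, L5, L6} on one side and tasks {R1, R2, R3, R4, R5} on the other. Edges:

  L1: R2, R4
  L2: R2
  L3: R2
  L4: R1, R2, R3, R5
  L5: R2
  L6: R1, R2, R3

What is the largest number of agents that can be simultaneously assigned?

4

Unit-capacity flow: source→left, listed edges, right→sink; max matching = max flow.
Augmenting path L1→R2 (+1); matched 1.
Augmenting path L4→R1 (+1); matched 2.
Augmenting path L6→R3 (+1); matched 3.
Augmenting path L2→R2→L1→R4 (+1); matched 4.
No augmenting path remains; maximum matching = 4.
König certificate: {L1, L4, L6, R2} is a vertex cover of size 4 (every listed pair touches it), so no matching can be larger.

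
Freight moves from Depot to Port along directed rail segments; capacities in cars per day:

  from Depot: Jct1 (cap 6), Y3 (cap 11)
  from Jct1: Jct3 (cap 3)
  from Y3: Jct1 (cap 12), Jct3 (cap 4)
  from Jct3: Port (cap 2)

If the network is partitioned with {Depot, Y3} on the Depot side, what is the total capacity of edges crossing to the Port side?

Edges leaving {Depot, Y3}: Depot→Jct1 (6), Y3→Jct1 (12), Y3→Jct3 (4).
Cut capacity = 6 + 12 + 4 = 22.

22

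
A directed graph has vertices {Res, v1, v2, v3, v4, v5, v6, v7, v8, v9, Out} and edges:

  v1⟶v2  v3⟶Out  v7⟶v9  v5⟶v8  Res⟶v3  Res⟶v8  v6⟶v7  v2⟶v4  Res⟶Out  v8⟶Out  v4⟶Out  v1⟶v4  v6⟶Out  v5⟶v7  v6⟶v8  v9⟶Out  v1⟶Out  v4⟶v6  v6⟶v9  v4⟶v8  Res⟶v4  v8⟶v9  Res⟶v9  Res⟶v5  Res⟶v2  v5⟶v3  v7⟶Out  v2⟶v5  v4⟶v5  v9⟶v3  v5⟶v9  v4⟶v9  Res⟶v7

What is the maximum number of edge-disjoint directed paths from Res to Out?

Assign every edge capacity 1; by Menger, the answer equals the max flow.
Path Res→Out (+1); total 1.
Path Res→v3→Out (+1); total 2.
Path Res→v4→Out (+1); total 3.
Path Res→v7→Out (+1); total 4.
Path Res→v8→Out (+1); total 5.
Path Res→v9→Out (+1); total 6.
Path Res→v2→v4→v6→Out (+1); total 7.
No residual Res→Out path; max flow = 7.
Certifying cut of size 7: {Res→Out, Res→v2, Res→v4, v3→Out, v7→Out, v8→Out, v9→Out}.

7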